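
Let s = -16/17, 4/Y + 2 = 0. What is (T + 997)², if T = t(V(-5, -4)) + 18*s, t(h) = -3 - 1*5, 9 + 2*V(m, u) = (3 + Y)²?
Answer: 273075625/289 ≈ 9.4490e+5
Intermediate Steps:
Y = -2 (Y = 4/(-2 + 0) = 4/(-2) = 4*(-½) = -2)
V(m, u) = -4 (V(m, u) = -9/2 + (3 - 2)²/2 = -9/2 + (½)*1² = -9/2 + (½)*1 = -9/2 + ½ = -4)
t(h) = -8 (t(h) = -3 - 5 = -8)
s = -16/17 (s = -16*1/17 = -16/17 ≈ -0.94118)
T = -424/17 (T = -8 + 18*(-16/17) = -8 - 288/17 = -424/17 ≈ -24.941)
(T + 997)² = (-424/17 + 997)² = (16525/17)² = 273075625/289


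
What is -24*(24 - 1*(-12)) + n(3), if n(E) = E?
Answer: -861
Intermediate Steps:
-24*(24 - 1*(-12)) + n(3) = -24*(24 - 1*(-12)) + 3 = -24*(24 + 12) + 3 = -24*36 + 3 = -864 + 3 = -861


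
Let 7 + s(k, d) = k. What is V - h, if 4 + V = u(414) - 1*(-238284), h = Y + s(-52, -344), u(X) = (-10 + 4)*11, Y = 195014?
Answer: 43259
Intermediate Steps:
s(k, d) = -7 + k
u(X) = -66 (u(X) = -6*11 = -66)
h = 194955 (h = 195014 + (-7 - 52) = 195014 - 59 = 194955)
V = 238214 (V = -4 + (-66 - 1*(-238284)) = -4 + (-66 + 238284) = -4 + 238218 = 238214)
V - h = 238214 - 1*194955 = 238214 - 194955 = 43259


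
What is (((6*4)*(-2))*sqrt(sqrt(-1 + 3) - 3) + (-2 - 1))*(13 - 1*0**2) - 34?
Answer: -73 - 624*I*sqrt(3 - sqrt(2)) ≈ -73.0 - 785.79*I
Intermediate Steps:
(((6*4)*(-2))*sqrt(sqrt(-1 + 3) - 3) + (-2 - 1))*(13 - 1*0**2) - 34 = ((24*(-2))*sqrt(sqrt(2) - 3) - 3)*(13 - 1*0) - 34 = (-48*sqrt(-3 + sqrt(2)) - 3)*(13 + 0) - 34 = (-3 - 48*sqrt(-3 + sqrt(2)))*13 - 34 = (-39 - 624*sqrt(-3 + sqrt(2))) - 34 = -73 - 624*sqrt(-3 + sqrt(2))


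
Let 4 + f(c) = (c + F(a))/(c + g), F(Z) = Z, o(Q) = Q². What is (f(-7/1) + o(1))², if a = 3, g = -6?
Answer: 1225/169 ≈ 7.2485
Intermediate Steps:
f(c) = -4 + (3 + c)/(-6 + c) (f(c) = -4 + (c + 3)/(c - 6) = -4 + (3 + c)/(-6 + c))
(f(-7/1) + o(1))² = (3*(9 - (-7)/1)/(-6 - 7/1) + 1²)² = (3*(9 - (-7))/(-6 - 7*1) + 1)² = (3*(9 - 1*(-7))/(-6 - 7) + 1)² = (3*(9 + 7)/(-13) + 1)² = (3*(-1/13)*16 + 1)² = (-48/13 + 1)² = (-35/13)² = 1225/169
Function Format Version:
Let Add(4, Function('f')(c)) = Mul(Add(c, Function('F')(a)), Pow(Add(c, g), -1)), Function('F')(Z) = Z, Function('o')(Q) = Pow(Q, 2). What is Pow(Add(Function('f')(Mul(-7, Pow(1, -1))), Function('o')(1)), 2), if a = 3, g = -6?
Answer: Rational(1225, 169) ≈ 7.2485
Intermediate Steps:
Function('f')(c) = Add(-4, Mul(Pow(Add(-6, c), -1), Add(3, c))) (Function('f')(c) = Add(-4, Mul(Add(c, 3), Pow(Add(c, -6), -1))) = Add(-4, Mul(Add(3, c), Pow(Add(-6, c), -1))) = Add(-4, Mul(Pow(Add(-6, c), -1), Add(3, c))))
Pow(Add(Function('f')(Mul(-7, Pow(1, -1))), Function('o')(1)), 2) = Pow(Add(Mul(3, Pow(Add(-6, Mul(-7, Pow(1, -1))), -1), Add(9, Mul(-1, Mul(-7, Pow(1, -1))))), Pow(1, 2)), 2) = Pow(Add(Mul(3, Pow(Add(-6, Mul(-7, 1)), -1), Add(9, Mul(-1, Mul(-7, 1)))), 1), 2) = Pow(Add(Mul(3, Pow(Add(-6, -7), -1), Add(9, Mul(-1, -7))), 1), 2) = Pow(Add(Mul(3, Pow(-13, -1), Add(9, 7)), 1), 2) = Pow(Add(Mul(3, Rational(-1, 13), 16), 1), 2) = Pow(Add(Rational(-48, 13), 1), 2) = Pow(Rational(-35, 13), 2) = Rational(1225, 169)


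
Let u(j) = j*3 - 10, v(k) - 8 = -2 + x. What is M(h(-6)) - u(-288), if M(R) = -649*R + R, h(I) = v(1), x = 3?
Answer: -4958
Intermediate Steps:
v(k) = 9 (v(k) = 8 + (-2 + 3) = 8 + 1 = 9)
u(j) = -10 + 3*j (u(j) = 3*j - 10 = -10 + 3*j)
h(I) = 9
M(R) = -648*R
M(h(-6)) - u(-288) = -648*9 - (-10 + 3*(-288)) = -5832 - (-10 - 864) = -5832 - 1*(-874) = -5832 + 874 = -4958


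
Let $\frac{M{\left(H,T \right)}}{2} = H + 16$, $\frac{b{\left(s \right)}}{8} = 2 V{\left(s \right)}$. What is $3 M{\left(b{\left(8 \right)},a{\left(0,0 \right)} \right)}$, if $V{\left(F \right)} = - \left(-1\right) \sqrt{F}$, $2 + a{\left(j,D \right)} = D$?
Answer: $96 + 192 \sqrt{2} \approx 367.53$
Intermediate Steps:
$a{\left(j,D \right)} = -2 + D$
$V{\left(F \right)} = \sqrt{F}$
$b{\left(s \right)} = 16 \sqrt{s}$ ($b{\left(s \right)} = 8 \cdot 2 \sqrt{s} = 16 \sqrt{s}$)
$M{\left(H,T \right)} = 32 + 2 H$ ($M{\left(H,T \right)} = 2 \left(H + 16\right) = 2 \left(16 + H\right) = 32 + 2 H$)
$3 M{\left(b{\left(8 \right)},a{\left(0,0 \right)} \right)} = 3 \left(32 + 2 \cdot 16 \sqrt{8}\right) = 3 \left(32 + 2 \cdot 16 \cdot 2 \sqrt{2}\right) = 3 \left(32 + 2 \cdot 32 \sqrt{2}\right) = 3 \left(32 + 64 \sqrt{2}\right) = 96 + 192 \sqrt{2}$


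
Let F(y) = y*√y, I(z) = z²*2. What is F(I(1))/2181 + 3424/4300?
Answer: 856/1075 + 2*√2/2181 ≈ 0.79758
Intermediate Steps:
I(z) = 2*z²
F(y) = y^(3/2)
F(I(1))/2181 + 3424/4300 = (2*1²)^(3/2)/2181 + 3424/4300 = (2*1)^(3/2)*(1/2181) + 3424*(1/4300) = 2^(3/2)*(1/2181) + 856/1075 = (2*√2)*(1/2181) + 856/1075 = 2*√2/2181 + 856/1075 = 856/1075 + 2*√2/2181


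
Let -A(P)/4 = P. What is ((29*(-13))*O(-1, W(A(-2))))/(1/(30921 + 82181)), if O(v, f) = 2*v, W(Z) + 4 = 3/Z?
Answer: 85278908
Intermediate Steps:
A(P) = -4*P
W(Z) = -4 + 3/Z
((29*(-13))*O(-1, W(A(-2))))/(1/(30921 + 82181)) = ((29*(-13))*(2*(-1)))/(1/(30921 + 82181)) = (-377*(-2))/(1/113102) = 754/(1/113102) = 754*113102 = 85278908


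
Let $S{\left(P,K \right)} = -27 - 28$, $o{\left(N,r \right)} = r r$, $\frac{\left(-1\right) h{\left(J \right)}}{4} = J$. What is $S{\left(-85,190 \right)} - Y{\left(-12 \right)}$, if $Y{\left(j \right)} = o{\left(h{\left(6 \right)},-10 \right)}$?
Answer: $-155$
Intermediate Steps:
$h{\left(J \right)} = - 4 J$
$o{\left(N,r \right)} = r^{2}$
$S{\left(P,K \right)} = -55$
$Y{\left(j \right)} = 100$ ($Y{\left(j \right)} = \left(-10\right)^{2} = 100$)
$S{\left(-85,190 \right)} - Y{\left(-12 \right)} = -55 - 100 = -155$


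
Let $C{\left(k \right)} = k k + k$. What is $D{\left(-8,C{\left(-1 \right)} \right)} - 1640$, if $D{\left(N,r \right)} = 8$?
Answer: $-1632$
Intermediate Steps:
$C{\left(k \right)} = k + k^{2}$ ($C{\left(k \right)} = k^{2} + k = k + k^{2}$)
$D{\left(-8,C{\left(-1 \right)} \right)} - 1640 = 8 - 1640 = -1632$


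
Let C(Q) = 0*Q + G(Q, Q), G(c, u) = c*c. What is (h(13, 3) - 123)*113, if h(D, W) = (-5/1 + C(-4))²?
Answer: -226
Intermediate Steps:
G(c, u) = c²
C(Q) = Q² (C(Q) = 0*Q + Q² = 0 + Q² = Q²)
h(D, W) = 121 (h(D, W) = (-5/1 + (-4)²)² = (-5*1 + 16)² = (-5 + 16)² = 11² = 121)
(h(13, 3) - 123)*113 = (121 - 123)*113 = -2*113 = -226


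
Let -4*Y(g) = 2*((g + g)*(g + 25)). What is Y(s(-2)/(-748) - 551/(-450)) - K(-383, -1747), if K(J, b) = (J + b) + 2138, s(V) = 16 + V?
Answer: -70098749986/1770305625 ≈ -39.597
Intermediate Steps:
Y(g) = -g*(25 + g) (Y(g) = -(g + g)*(g + 25)/2 = -(2*g)*(25 + g)/2 = -2*g*(25 + g)/2 = -g*(25 + g))
K(J, b) = 2138 + J + b
Y(s(-2)/(-748) - 551/(-450)) - K(-383, -1747) = -((16 - 2)/(-748) - 551/(-450))*(25 + ((16 - 2)/(-748) - 551/(-450))) - (2138 - 383 - 1747) = -(14*(-1/748) - 551*(-1/450))*(25 + (14*(-1/748) - 551*(-1/450))) - 1*8 = -(-7/374 + 551/450)*(25 + (-7/374 + 551/450)) - 8 = -1*50731/42075*(25 + 50731/42075) - 8 = -1*50731/42075*1102606/42075 - 8 = -55936304986/1770305625 - 8 = -70098749986/1770305625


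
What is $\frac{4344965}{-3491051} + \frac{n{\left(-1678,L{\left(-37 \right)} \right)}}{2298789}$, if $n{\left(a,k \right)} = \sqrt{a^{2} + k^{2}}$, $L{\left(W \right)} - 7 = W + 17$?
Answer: $- \frac{4344965}{3491051} + \frac{\sqrt{2815853}}{2298789} \approx -1.2439$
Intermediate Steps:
$L{\left(W \right)} = 24 + W$ ($L{\left(W \right)} = 7 + \left(W + 17\right) = 7 + \left(17 + W\right) = 24 + W$)
$\frac{4344965}{-3491051} + \frac{n{\left(-1678,L{\left(-37 \right)} \right)}}{2298789} = \frac{4344965}{-3491051} + \frac{\sqrt{\left(-1678\right)^{2} + \left(24 - 37\right)^{2}}}{2298789} = 4344965 \left(- \frac{1}{3491051}\right) + \sqrt{2815684 + \left(-13\right)^{2}} \cdot \frac{1}{2298789} = - \frac{4344965}{3491051} + \sqrt{2815684 + 169} \cdot \frac{1}{2298789} = - \frac{4344965}{3491051} + \sqrt{2815853} \cdot \frac{1}{2298789} = - \frac{4344965}{3491051} + \frac{\sqrt{2815853}}{2298789}$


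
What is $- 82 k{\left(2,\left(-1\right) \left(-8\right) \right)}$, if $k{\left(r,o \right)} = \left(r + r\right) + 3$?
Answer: $-574$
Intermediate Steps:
$k{\left(r,o \right)} = 3 + 2 r$ ($k{\left(r,o \right)} = 2 r + 3 = 3 + 2 r$)
$- 82 k{\left(2,\left(-1\right) \left(-8\right) \right)} = - 82 \left(3 + 2 \cdot 2\right) = - 82 \left(3 + 4\right) = \left(-82\right) 7 = -574$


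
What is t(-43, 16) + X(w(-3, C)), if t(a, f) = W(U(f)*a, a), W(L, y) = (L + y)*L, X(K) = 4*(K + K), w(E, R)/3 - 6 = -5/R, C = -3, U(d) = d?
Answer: 503112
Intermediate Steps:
w(E, R) = 18 - 15/R (w(E, R) = 18 + 3*(-5/R) = 18 - 15/R)
X(K) = 8*K (X(K) = 4*(2*K) = 8*K)
W(L, y) = L*(L + y)
t(a, f) = a*f*(a + a*f) (t(a, f) = (f*a)*(f*a + a) = (a*f)*(a*f + a) = (a*f)*(a + a*f) = a*f*(a + a*f))
t(-43, 16) + X(w(-3, C)) = 16*(-43)²*(1 + 16) + 8*(18 - 15/(-3)) = 16*1849*17 + 8*(18 - 15*(-⅓)) = 502928 + 8*(18 + 5) = 502928 + 8*23 = 502928 + 184 = 503112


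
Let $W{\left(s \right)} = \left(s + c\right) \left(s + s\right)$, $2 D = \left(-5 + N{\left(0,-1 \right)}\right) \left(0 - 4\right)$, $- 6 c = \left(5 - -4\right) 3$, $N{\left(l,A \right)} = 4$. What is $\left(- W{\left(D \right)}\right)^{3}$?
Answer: $1000$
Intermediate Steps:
$c = - \frac{9}{2}$ ($c = - \frac{\left(5 - -4\right) 3}{6} = - \frac{\left(5 + 4\right) 3}{6} = - \frac{9 \cdot 3}{6} = \left(- \frac{1}{6}\right) 27 = - \frac{9}{2} \approx -4.5$)
$D = 2$ ($D = \frac{\left(-5 + 4\right) \left(0 - 4\right)}{2} = \frac{\left(-1\right) \left(-4\right)}{2} = \frac{1}{2} \cdot 4 = 2$)
$W{\left(s \right)} = 2 s \left(- \frac{9}{2} + s\right)$ ($W{\left(s \right)} = \left(s - \frac{9}{2}\right) \left(s + s\right) = \left(- \frac{9}{2} + s\right) 2 s = 2 s \left(- \frac{9}{2} + s\right)$)
$\left(- W{\left(D \right)}\right)^{3} = \left(- 2 \left(-9 + 2 \cdot 2\right)\right)^{3} = \left(- 2 \left(-9 + 4\right)\right)^{3} = \left(- 2 \left(-5\right)\right)^{3} = \left(\left(-1\right) \left(-10\right)\right)^{3} = 10^{3} = 1000$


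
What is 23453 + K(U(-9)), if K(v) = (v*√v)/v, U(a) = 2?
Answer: 23453 + √2 ≈ 23454.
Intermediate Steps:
K(v) = √v (K(v) = v^(3/2)/v = √v)
23453 + K(U(-9)) = 23453 + √2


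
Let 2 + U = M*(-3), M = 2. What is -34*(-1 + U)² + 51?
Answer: -2703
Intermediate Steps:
U = -8 (U = -2 + 2*(-3) = -2 - 6 = -8)
-34*(-1 + U)² + 51 = -34*(-1 - 8)² + 51 = -34*(-9)² + 51 = -34*81 + 51 = -2754 + 51 = -2703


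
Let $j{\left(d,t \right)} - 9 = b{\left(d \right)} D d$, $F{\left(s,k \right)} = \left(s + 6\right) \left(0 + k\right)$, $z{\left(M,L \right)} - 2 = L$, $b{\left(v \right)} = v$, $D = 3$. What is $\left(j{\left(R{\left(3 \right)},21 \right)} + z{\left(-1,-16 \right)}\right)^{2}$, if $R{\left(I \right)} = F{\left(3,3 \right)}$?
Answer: $4761124$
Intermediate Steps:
$z{\left(M,L \right)} = 2 + L$
$F{\left(s,k \right)} = k \left(6 + s\right)$ ($F{\left(s,k \right)} = \left(6 + s\right) k = k \left(6 + s\right)$)
$R{\left(I \right)} = 27$ ($R{\left(I \right)} = 3 \left(6 + 3\right) = 3 \cdot 9 = 27$)
$j{\left(d,t \right)} = 9 + 3 d^{2}$ ($j{\left(d,t \right)} = 9 + d 3 d = 9 + 3 d d = 9 + 3 d^{2}$)
$\left(j{\left(R{\left(3 \right)},21 \right)} + z{\left(-1,-16 \right)}\right)^{2} = \left(\left(9 + 3 \cdot 27^{2}\right) + \left(2 - 16\right)\right)^{2} = \left(\left(9 + 3 \cdot 729\right) - 14\right)^{2} = \left(\left(9 + 2187\right) - 14\right)^{2} = \left(2196 - 14\right)^{2} = 2182^{2} = 4761124$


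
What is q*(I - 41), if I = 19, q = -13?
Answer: 286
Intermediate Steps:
q*(I - 41) = -13*(19 - 41) = -13*(-22) = 286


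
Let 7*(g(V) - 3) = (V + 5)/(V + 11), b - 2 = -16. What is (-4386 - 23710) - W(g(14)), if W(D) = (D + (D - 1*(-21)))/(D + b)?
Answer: -53546213/1906 ≈ -28094.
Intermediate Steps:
b = -14 (b = 2 - 16 = -14)
g(V) = 3 + (5 + V)/(7*(11 + V)) (g(V) = 3 + ((V + 5)/(V + 11))/7 = 3 + ((5 + V)/(11 + V))/7 = 3 + (5 + V)/(7*(11 + V)))
W(D) = (21 + 2*D)/(-14 + D) (W(D) = (D + (D - 1*(-21)))/(D - 14) = (D + (D + 21))/(-14 + D) = (D + (21 + D))/(-14 + D) = (21 + 2*D)/(-14 + D))
(-4386 - 23710) - W(g(14)) = (-4386 - 23710) - (21 + 2*(2*(118 + 11*14)/(7*(11 + 14))))/(-14 + 2*(118 + 11*14)/(7*(11 + 14))) = -28096 - (21 + 2*((2/7)*(118 + 154)/25))/(-14 + (2/7)*(118 + 154)/25) = -28096 - (21 + 2*((2/7)*(1/25)*272))/(-14 + (2/7)*(1/25)*272) = -28096 - (21 + 2*(544/175))/(-14 + 544/175) = -28096 - (21 + 1088/175)/(-1906/175) = -28096 - (-175)*4763/(1906*175) = -28096 - 1*(-4763/1906) = -28096 + 4763/1906 = -53546213/1906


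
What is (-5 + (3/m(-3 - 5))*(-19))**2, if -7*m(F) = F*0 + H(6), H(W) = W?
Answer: 15129/4 ≈ 3782.3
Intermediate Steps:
m(F) = -6/7 (m(F) = -(F*0 + 6)/7 = -(0 + 6)/7 = -1/7*6 = -6/7)
(-5 + (3/m(-3 - 5))*(-19))**2 = (-5 + (3/(-6/7))*(-19))**2 = (-5 + (3*(-7/6))*(-19))**2 = (-5 - 7/2*(-19))**2 = (-5 + 133/2)**2 = (123/2)**2 = 15129/4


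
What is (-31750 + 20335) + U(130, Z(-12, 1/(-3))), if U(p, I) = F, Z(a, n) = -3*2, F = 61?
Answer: -11354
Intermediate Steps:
Z(a, n) = -6
U(p, I) = 61
(-31750 + 20335) + U(130, Z(-12, 1/(-3))) = (-31750 + 20335) + 61 = -11415 + 61 = -11354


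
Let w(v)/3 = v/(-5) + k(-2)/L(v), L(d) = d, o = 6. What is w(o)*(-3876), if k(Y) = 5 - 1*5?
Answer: 69768/5 ≈ 13954.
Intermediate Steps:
k(Y) = 0 (k(Y) = 5 - 5 = 0)
w(v) = -3*v/5 (w(v) = 3*(v/(-5) + 0/v) = 3*(v*(-1/5) + 0) = 3*(-v/5 + 0) = 3*(-v/5) = -3*v/5)
w(o)*(-3876) = -3/5*6*(-3876) = -18/5*(-3876) = 69768/5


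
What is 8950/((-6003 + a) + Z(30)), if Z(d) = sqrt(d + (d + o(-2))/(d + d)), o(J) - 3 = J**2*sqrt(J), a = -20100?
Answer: 268500/(-783090 + sqrt(15)*sqrt(1833 + 4*I*sqrt(2))) ≈ -0.34295 - 1.1208e-7*I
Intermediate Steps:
o(J) = 3 + J**(5/2) (o(J) = 3 + J**2*sqrt(J) = 3 + J**(5/2))
Z(d) = sqrt(d + (3 + d + 4*I*sqrt(2))/(2*d)) (Z(d) = sqrt(d + (d + (3 + (-2)**(5/2)))/(d + d)) = sqrt(d + (d + (3 + 4*I*sqrt(2)))/((2*d))) = sqrt(d + (3 + d + 4*I*sqrt(2))*(1/(2*d))) = sqrt(d + (3 + d + 4*I*sqrt(2))/(2*d)))
8950/((-6003 + a) + Z(30)) = 8950/((-6003 - 20100) + sqrt(2)*sqrt((3 + 30*(1 + 2*30) + 4*I*sqrt(2))/30)/2) = 8950/(-26103 + sqrt(2)*sqrt((3 + 30*(1 + 60) + 4*I*sqrt(2))/30)/2) = 8950/(-26103 + sqrt(2)*sqrt((3 + 30*61 + 4*I*sqrt(2))/30)/2) = 8950/(-26103 + sqrt(2)*sqrt((3 + 1830 + 4*I*sqrt(2))/30)/2) = 8950/(-26103 + sqrt(2)*sqrt((1833 + 4*I*sqrt(2))/30)/2) = 8950/(-26103 + sqrt(2)*sqrt(611/10 + 2*I*sqrt(2)/15)/2)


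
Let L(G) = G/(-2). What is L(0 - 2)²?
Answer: 1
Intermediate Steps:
L(G) = -G/2 (L(G) = G*(-½) = -G/2)
L(0 - 2)² = (-(0 - 2)/2)² = (-½*(-2))² = 1² = 1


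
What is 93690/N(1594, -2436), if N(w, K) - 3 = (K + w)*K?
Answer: 6246/136741 ≈ 0.045678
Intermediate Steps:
N(w, K) = 3 + K*(K + w) (N(w, K) = 3 + (K + w)*K = 3 + K*(K + w))
93690/N(1594, -2436) = 93690/(3 + (-2436)² - 2436*1594) = 93690/(3 + 5934096 - 3882984) = 93690/2051115 = 93690*(1/2051115) = 6246/136741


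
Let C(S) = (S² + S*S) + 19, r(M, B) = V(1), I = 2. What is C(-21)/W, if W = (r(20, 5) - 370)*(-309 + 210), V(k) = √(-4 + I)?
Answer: 166685/6776649 + 901*I*√2/13553298 ≈ 0.024597 + 9.4014e-5*I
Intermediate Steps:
V(k) = I*√2 (V(k) = √(-4 + 2) = √(-2) = I*√2)
r(M, B) = I*√2
C(S) = 19 + 2*S² (C(S) = (S² + S²) + 19 = 2*S² + 19 = 19 + 2*S²)
W = 36630 - 99*I*√2 (W = (I*√2 - 370)*(-309 + 210) = (-370 + I*√2)*(-99) = 36630 - 99*I*√2 ≈ 36630.0 - 140.01*I)
C(-21)/W = (19 + 2*(-21)²)/(36630 - 99*I*√2) = (19 + 2*441)/(36630 - 99*I*√2) = (19 + 882)/(36630 - 99*I*√2) = 901/(36630 - 99*I*√2)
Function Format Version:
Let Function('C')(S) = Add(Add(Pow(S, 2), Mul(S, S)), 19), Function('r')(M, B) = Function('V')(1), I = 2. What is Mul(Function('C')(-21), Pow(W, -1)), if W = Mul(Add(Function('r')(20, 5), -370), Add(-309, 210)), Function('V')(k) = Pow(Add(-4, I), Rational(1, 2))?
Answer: Add(Rational(166685, 6776649), Mul(Rational(901, 13553298), I, Pow(2, Rational(1, 2)))) ≈ Add(0.024597, Mul(9.4014e-5, I))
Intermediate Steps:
Function('V')(k) = Mul(I, Pow(2, Rational(1, 2))) (Function('V')(k) = Pow(Add(-4, 2), Rational(1, 2)) = Pow(-2, Rational(1, 2)) = Mul(I, Pow(2, Rational(1, 2))))
Function('r')(M, B) = Mul(I, Pow(2, Rational(1, 2)))
Function('C')(S) = Add(19, Mul(2, Pow(S, 2))) (Function('C')(S) = Add(Add(Pow(S, 2), Pow(S, 2)), 19) = Add(Mul(2, Pow(S, 2)), 19) = Add(19, Mul(2, Pow(S, 2))))
W = Add(36630, Mul(-99, I, Pow(2, Rational(1, 2)))) (W = Mul(Add(Mul(I, Pow(2, Rational(1, 2))), -370), Add(-309, 210)) = Mul(Add(-370, Mul(I, Pow(2, Rational(1, 2)))), -99) = Add(36630, Mul(-99, I, Pow(2, Rational(1, 2)))) ≈ Add(36630., Mul(-140.01, I)))
Mul(Function('C')(-21), Pow(W, -1)) = Mul(Add(19, Mul(2, Pow(-21, 2))), Pow(Add(36630, Mul(-99, I, Pow(2, Rational(1, 2)))), -1)) = Mul(Add(19, Mul(2, 441)), Pow(Add(36630, Mul(-99, I, Pow(2, Rational(1, 2)))), -1)) = Mul(Add(19, 882), Pow(Add(36630, Mul(-99, I, Pow(2, Rational(1, 2)))), -1)) = Mul(901, Pow(Add(36630, Mul(-99, I, Pow(2, Rational(1, 2)))), -1))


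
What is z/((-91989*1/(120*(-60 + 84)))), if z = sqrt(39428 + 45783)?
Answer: -2240*sqrt(1739)/10221 ≈ -9.1391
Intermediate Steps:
z = 7*sqrt(1739) (z = sqrt(85211) = 7*sqrt(1739) ≈ 291.91)
z/((-91989*1/(120*(-60 + 84)))) = (7*sqrt(1739))/((-91989*1/(120*(-60 + 84)))) = (7*sqrt(1739))/((-91989/(120*24))) = (7*sqrt(1739))/((-91989/2880)) = (7*sqrt(1739))/((-91989*1/2880)) = (7*sqrt(1739))/(-10221/320) = (7*sqrt(1739))*(-320/10221) = -2240*sqrt(1739)/10221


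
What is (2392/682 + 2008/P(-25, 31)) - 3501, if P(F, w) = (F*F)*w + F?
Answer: -11538498011/3299175 ≈ -3497.4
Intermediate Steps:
P(F, w) = F + w*F² (P(F, w) = F²*w + F = w*F² + F = F + w*F²)
(2392/682 + 2008/P(-25, 31)) - 3501 = (2392/682 + 2008/((-25*(1 - 25*31)))) - 3501 = (2392*(1/682) + 2008/((-25*(1 - 775)))) - 3501 = (1196/341 + 2008/((-25*(-774)))) - 3501 = (1196/341 + 2008/19350) - 3501 = (1196/341 + 2008*(1/19350)) - 3501 = (1196/341 + 1004/9675) - 3501 = 11913664/3299175 - 3501 = -11538498011/3299175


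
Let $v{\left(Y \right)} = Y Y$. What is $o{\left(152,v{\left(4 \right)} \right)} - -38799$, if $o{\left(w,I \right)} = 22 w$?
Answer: $42143$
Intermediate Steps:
$v{\left(Y \right)} = Y^{2}$
$o{\left(152,v{\left(4 \right)} \right)} - -38799 = 22 \cdot 152 - -38799 = 3344 + 38799 = 42143$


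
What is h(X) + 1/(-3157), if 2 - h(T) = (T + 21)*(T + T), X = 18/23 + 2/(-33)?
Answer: -4855400701/165335247 ≈ -29.367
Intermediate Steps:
X = 548/759 (X = 18*(1/23) + 2*(-1/33) = 18/23 - 2/33 = 548/759 ≈ 0.72200)
h(T) = 2 - 2*T*(21 + T) (h(T) = 2 - (T + 21)*(T + T) = 2 - (21 + T)*2*T = 2 - 2*T*(21 + T))
h(X) + 1/(-3157) = (2 - 42*548/759 - 2*(548/759)**2) + 1/(-3157) = (2 - 7672/253 - 2*300304/576081) - 1/3157 = (2 - 7672/253 - 600608/576081) - 1/3157 = -16917590/576081 - 1/3157 = -4855400701/165335247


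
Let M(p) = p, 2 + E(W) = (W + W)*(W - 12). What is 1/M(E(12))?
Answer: -½ ≈ -0.50000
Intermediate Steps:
E(W) = -2 + 2*W*(-12 + W) (E(W) = -2 + (W + W)*(W - 12) = -2 + (2*W)*(-12 + W) = -2 + 2*W*(-12 + W))
1/M(E(12)) = 1/(-2 - 24*12 + 2*12²) = 1/(-2 - 288 + 2*144) = 1/(-2 - 288 + 288) = 1/(-2) = -½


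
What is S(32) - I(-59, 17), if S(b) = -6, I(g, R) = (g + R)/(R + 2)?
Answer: -72/19 ≈ -3.7895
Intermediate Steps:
I(g, R) = (R + g)/(2 + R)
S(32) - I(-59, 17) = -6 - (17 - 59)/(2 + 17) = -6 - (-42)/19 = -6 - 1*(-42/19) = -6 + 42/19 = -72/19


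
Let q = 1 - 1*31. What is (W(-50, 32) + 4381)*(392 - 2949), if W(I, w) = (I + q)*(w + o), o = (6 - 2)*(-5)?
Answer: -8747497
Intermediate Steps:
q = -30 (q = 1 - 31 = -30)
o = -20 (o = 4*(-5) = -20)
W(I, w) = (-30 + I)*(-20 + w) (W(I, w) = (I - 30)*(w - 20) = (-30 + I)*(-20 + w))
(W(-50, 32) + 4381)*(392 - 2949) = ((600 - 30*32 - 20*(-50) - 50*32) + 4381)*(392 - 2949) = ((600 - 960 + 1000 - 1600) + 4381)*(-2557) = (-960 + 4381)*(-2557) = 3421*(-2557) = -8747497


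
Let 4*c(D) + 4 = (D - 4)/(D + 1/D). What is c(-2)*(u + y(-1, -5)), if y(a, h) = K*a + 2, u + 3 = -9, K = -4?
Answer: 12/5 ≈ 2.4000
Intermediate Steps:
u = -12 (u = -3 - 9 = -12)
y(a, h) = 2 - 4*a (y(a, h) = -4*a + 2 = 2 - 4*a)
c(D) = -1 + (-4 + D)/(4*(D + 1/D)) (c(D) = -1 + ((D - 4)/(D + 1/D))/4 = -1 + ((-4 + D)/(D + 1/D))/4 = -1 + (-4 + D)/(4*(D + 1/D)))
c(-2)*(u + y(-1, -5)) = ((-1 - 1*(-2) - ¾*(-2)²)/(1 + (-2)²))*(-12 + (2 - 4*(-1))) = ((-1 + 2 - ¾*4)/(1 + 4))*(-12 + (2 + 4)) = ((-1 + 2 - 3)/5)*(-12 + 6) = ((⅕)*(-2))*(-6) = -⅖*(-6) = 12/5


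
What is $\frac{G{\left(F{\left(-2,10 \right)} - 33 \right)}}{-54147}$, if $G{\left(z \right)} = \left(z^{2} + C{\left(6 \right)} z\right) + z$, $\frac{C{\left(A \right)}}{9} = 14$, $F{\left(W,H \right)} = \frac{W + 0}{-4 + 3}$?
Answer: $\frac{992}{18049} \approx 0.054962$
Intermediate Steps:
$F{\left(W,H \right)} = - W$ ($F{\left(W,H \right)} = \frac{W}{-1} = W \left(-1\right) = - W$)
$C{\left(A \right)} = 126$ ($C{\left(A \right)} = 9 \cdot 14 = 126$)
$G{\left(z \right)} = z^{2} + 127 z$ ($G{\left(z \right)} = \left(z^{2} + 126 z\right) + z = z^{2} + 127 z$)
$\frac{G{\left(F{\left(-2,10 \right)} - 33 \right)}}{-54147} = \frac{\left(\left(-1\right) \left(-2\right) - 33\right) \left(127 - 31\right)}{-54147} = \left(2 - 33\right) \left(127 + \left(2 - 33\right)\right) \left(- \frac{1}{54147}\right) = - 31 \left(127 - 31\right) \left(- \frac{1}{54147}\right) = \left(-31\right) 96 \left(- \frac{1}{54147}\right) = \left(-2976\right) \left(- \frac{1}{54147}\right) = \frac{992}{18049}$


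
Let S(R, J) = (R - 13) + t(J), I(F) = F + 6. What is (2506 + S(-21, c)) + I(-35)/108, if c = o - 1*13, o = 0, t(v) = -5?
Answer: 266407/108 ≈ 2466.7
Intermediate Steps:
I(F) = 6 + F
c = -13 (c = 0 - 1*13 = 0 - 13 = -13)
S(R, J) = -18 + R (S(R, J) = (R - 13) - 5 = (-13 + R) - 5 = -18 + R)
(2506 + S(-21, c)) + I(-35)/108 = (2506 + (-18 - 21)) + (6 - 35)/108 = (2506 - 39) - 29*1/108 = 2467 - 29/108 = 266407/108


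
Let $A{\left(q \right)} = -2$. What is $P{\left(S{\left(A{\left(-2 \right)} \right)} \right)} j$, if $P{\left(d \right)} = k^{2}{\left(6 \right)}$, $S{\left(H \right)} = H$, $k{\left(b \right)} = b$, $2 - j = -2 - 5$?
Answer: $324$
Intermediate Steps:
$j = 9$ ($j = 2 - \left(-2 - 5\right) = 2 - -7 = 2 + 7 = 9$)
$P{\left(d \right)} = 36$ ($P{\left(d \right)} = 6^{2} = 36$)
$P{\left(S{\left(A{\left(-2 \right)} \right)} \right)} j = 36 \cdot 9 = 324$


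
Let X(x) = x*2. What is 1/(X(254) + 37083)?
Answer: 1/37591 ≈ 2.6602e-5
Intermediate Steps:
X(x) = 2*x
1/(X(254) + 37083) = 1/(2*254 + 37083) = 1/(508 + 37083) = 1/37591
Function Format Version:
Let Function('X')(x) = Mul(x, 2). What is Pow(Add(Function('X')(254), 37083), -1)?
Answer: Rational(1, 37591) ≈ 2.6602e-5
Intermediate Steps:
Function('X')(x) = Mul(2, x)
Pow(Add(Function('X')(254), 37083), -1) = Pow(Add(Mul(2, 254), 37083), -1) = Pow(Add(508, 37083), -1) = Pow(37591, -1) = Rational(1, 37591)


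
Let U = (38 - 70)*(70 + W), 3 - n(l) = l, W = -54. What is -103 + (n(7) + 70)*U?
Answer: -33895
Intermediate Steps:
n(l) = 3 - l
U = -512 (U = (38 - 70)*(70 - 54) = -32*16 = -512)
-103 + (n(7) + 70)*U = -103 + ((3 - 1*7) + 70)*(-512) = -103 + ((3 - 7) + 70)*(-512) = -103 + (-4 + 70)*(-512) = -103 + 66*(-512) = -103 - 33792 = -33895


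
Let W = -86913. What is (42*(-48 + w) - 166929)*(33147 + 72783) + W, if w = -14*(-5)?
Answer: -17584996563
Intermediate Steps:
w = 70
(42*(-48 + w) - 166929)*(33147 + 72783) + W = (42*(-48 + 70) - 166929)*(33147 + 72783) - 86913 = (42*22 - 166929)*105930 - 86913 = (924 - 166929)*105930 - 86913 = -166005*105930 - 86913 = -17584909650 - 86913 = -17584996563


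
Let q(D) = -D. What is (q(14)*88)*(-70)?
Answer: 86240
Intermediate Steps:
(q(14)*88)*(-70) = (-1*14*88)*(-70) = -14*88*(-70) = -1232*(-70) = 86240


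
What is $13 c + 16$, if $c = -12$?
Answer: $-140$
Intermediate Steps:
$13 c + 16 = 13 \left(-12\right) + 16 = -156 + 16 = -140$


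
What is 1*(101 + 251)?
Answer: 352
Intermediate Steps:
1*(101 + 251) = 1*352 = 352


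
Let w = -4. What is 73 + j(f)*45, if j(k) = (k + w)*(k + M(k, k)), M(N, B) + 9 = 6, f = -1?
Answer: 973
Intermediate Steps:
M(N, B) = -3 (M(N, B) = -9 + 6 = -3)
j(k) = (-4 + k)*(-3 + k) (j(k) = (k - 4)*(k - 3) = (-4 + k)*(-3 + k))
73 + j(f)*45 = 73 + (12 + (-1)**2 - 7*(-1))*45 = 73 + (12 + 1 + 7)*45 = 73 + 20*45 = 73 + 900 = 973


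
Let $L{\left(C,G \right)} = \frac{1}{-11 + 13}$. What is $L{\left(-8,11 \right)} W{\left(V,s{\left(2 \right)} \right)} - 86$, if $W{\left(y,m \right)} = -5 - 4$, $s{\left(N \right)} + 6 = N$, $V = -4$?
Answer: $- \frac{181}{2} \approx -90.5$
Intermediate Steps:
$s{\left(N \right)} = -6 + N$
$W{\left(y,m \right)} = -9$ ($W{\left(y,m \right)} = -5 - 4 = -9$)
$L{\left(C,G \right)} = \frac{1}{2}$
$L{\left(-8,11 \right)} W{\left(V,s{\left(2 \right)} \right)} - 86 = \frac{1}{2} \left(-9\right) - 86 = - \frac{9}{2} - 86 = - \frac{181}{2}$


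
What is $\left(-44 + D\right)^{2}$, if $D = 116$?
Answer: $5184$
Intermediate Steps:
$\left(-44 + D\right)^{2} = \left(-44 + 116\right)^{2} = 72^{2} = 5184$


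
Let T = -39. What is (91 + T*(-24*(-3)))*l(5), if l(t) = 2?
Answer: -5434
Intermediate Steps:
(91 + T*(-24*(-3)))*l(5) = (91 - (-936)*(-3))*2 = (91 - 39*72)*2 = (91 - 2808)*2 = -2717*2 = -5434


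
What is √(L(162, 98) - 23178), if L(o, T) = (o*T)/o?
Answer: 2*I*√5770 ≈ 151.92*I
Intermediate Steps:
L(o, T) = T (L(o, T) = (T*o)/o = T)
√(L(162, 98) - 23178) = √(98 - 23178) = √(-23080) = 2*I*√5770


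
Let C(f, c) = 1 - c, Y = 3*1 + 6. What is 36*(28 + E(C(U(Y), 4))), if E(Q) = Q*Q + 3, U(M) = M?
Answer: 1440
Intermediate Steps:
Y = 9 (Y = 3 + 6 = 9)
E(Q) = 3 + Q**2 (E(Q) = Q**2 + 3 = 3 + Q**2)
36*(28 + E(C(U(Y), 4))) = 36*(28 + (3 + (1 - 1*4)**2)) = 36*(28 + (3 + (1 - 4)**2)) = 36*(28 + (3 + (-3)**2)) = 36*(28 + (3 + 9)) = 36*(28 + 12) = 36*40 = 1440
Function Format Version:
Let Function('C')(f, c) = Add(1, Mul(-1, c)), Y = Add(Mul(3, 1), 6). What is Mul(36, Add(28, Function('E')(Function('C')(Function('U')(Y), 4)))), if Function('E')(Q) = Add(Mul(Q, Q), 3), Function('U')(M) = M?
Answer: 1440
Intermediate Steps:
Y = 9 (Y = Add(3, 6) = 9)
Function('E')(Q) = Add(3, Pow(Q, 2)) (Function('E')(Q) = Add(Pow(Q, 2), 3) = Add(3, Pow(Q, 2)))
Mul(36, Add(28, Function('E')(Function('C')(Function('U')(Y), 4)))) = Mul(36, Add(28, Add(3, Pow(Add(1, Mul(-1, 4)), 2)))) = Mul(36, Add(28, Add(3, Pow(Add(1, -4), 2)))) = Mul(36, Add(28, Add(3, Pow(-3, 2)))) = Mul(36, Add(28, Add(3, 9))) = Mul(36, Add(28, 12)) = Mul(36, 40) = 1440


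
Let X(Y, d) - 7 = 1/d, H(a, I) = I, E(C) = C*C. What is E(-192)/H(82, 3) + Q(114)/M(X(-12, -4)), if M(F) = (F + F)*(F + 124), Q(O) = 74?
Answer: 173519440/14121 ≈ 12288.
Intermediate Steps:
E(C) = C**2
X(Y, d) = 7 + 1/d
M(F) = 2*F*(124 + F) (M(F) = (2*F)*(124 + F) = 2*F*(124 + F))
E(-192)/H(82, 3) + Q(114)/M(X(-12, -4)) = (-192)**2/3 + 74/((2*(7 + 1/(-4))*(124 + (7 + 1/(-4))))) = 36864*(1/3) + 74/((2*(7 - 1/4)*(124 + (7 - 1/4)))) = 12288 + 74/((2*(27/4)*(124 + 27/4))) = 12288 + 74/((2*(27/4)*(523/4))) = 12288 + 74/(14121/8) = 12288 + 74*(8/14121) = 12288 + 592/14121 = 173519440/14121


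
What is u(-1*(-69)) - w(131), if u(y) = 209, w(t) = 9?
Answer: 200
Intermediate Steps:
u(-1*(-69)) - w(131) = 209 - 1*9 = 209 - 9 = 200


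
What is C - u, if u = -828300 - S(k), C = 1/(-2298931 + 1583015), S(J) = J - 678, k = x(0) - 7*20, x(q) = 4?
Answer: 592410467175/715916 ≈ 8.2749e+5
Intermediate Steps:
k = -136 (k = 4 - 7*20 = 4 - 140 = -136)
S(J) = -678 + J
C = -1/715916 (C = 1/(-715916) = -1/715916 ≈ -1.3968e-6)
u = -827486 (u = -828300 - (-678 - 136) = -828300 - 1*(-814) = -828300 + 814 = -827486)
C - u = -1/715916 - 1*(-827486) = -1/715916 + 827486 = 592410467175/715916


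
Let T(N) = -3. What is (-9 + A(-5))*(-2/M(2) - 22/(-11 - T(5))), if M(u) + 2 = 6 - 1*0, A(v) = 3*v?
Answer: -54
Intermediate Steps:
M(u) = 4 (M(u) = -2 + (6 - 1*0) = -2 + (6 + 0) = -2 + 6 = 4)
(-9 + A(-5))*(-2/M(2) - 22/(-11 - T(5))) = (-9 + 3*(-5))*(-2/4 - 22/(-11 - 1*(-3))) = (-9 - 15)*(-2*¼ - 22/(-11 + 3)) = -24*(-½ - 22/(-8)) = -24*(-½ - 22*(-⅛)) = -24*(-½ + 11/4) = -24*9/4 = -54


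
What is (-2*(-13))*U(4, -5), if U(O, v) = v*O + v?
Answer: -650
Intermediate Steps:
U(O, v) = v + O*v (U(O, v) = O*v + v = v + O*v)
(-2*(-13))*U(4, -5) = (-2*(-13))*(-5*(1 + 4)) = 26*(-5*5) = 26*(-25) = -650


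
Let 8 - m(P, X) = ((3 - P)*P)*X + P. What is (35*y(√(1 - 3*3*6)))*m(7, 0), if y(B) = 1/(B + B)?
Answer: -35*I*√53/106 ≈ -2.4038*I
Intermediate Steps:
m(P, X) = 8 - P - P*X*(3 - P) (m(P, X) = 8 - (((3 - P)*P)*X + P) = 8 - ((P*(3 - P))*X + P) = 8 - (P*X*(3 - P) + P) = 8 - (P + P*X*(3 - P)) = 8 + (-P - P*X*(3 - P)) = 8 - P - P*X*(3 - P))
y(B) = 1/(2*B)
(35*y(√(1 - 3*3*6)))*m(7, 0) = (35*(1/(2*(√(1 - 3*3*6)))))*(8 - 1*7 + 0*7² - 3*7*0) = (35*(1/(2*(√(1 - 9*6)))))*(8 - 7 + 0*49 + 0) = (35*(1/(2*(√(1 - 54)))))*(8 - 7 + 0 + 0) = (35*(1/(2*(√(-53)))))*1 = (35*(1/(2*((I*√53)))))*1 = (35*((-I*√53/53)/2))*1 = (35*(-I*√53/106))*1 = -35*I*√53/106*1 = -35*I*√53/106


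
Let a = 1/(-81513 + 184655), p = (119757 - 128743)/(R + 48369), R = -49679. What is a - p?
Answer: -463416351/67558010 ≈ -6.8595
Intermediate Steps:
p = 4493/655 (p = (119757 - 128743)/(-49679 + 48369) = -8986/(-1310) = -8986*(-1/1310) = 4493/655 ≈ 6.8595)
a = 1/103142 ≈ 9.6954e-6
a - p = 1/103142 - 1*4493/655 = 1/103142 - 4493/655 = -463416351/67558010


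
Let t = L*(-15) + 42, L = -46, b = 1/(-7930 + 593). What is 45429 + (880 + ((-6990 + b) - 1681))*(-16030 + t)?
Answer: 874806277837/7337 ≈ 1.1923e+8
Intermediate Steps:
b = -1/7337 (b = 1/(-7337) = -1/7337 ≈ -0.00013630)
t = 732 (t = -46*(-15) + 42 = 690 + 42 = 732)
45429 + (880 + ((-6990 + b) - 1681))*(-16030 + t) = 45429 + (880 + ((-6990 - 1/7337) - 1681))*(-16030 + 732) = 45429 + (880 + (-51285631/7337 - 1681))*(-15298) = 45429 + (880 - 63619128/7337)*(-15298) = 45429 - 57162568/7337*(-15298) = 45429 + 874472965264/7337 = 874806277837/7337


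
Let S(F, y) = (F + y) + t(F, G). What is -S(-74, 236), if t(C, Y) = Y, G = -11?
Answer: -151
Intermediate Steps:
S(F, y) = -11 + F + y (S(F, y) = (F + y) - 11 = -11 + F + y)
-S(-74, 236) = -(-11 - 74 + 236) = -1*151 = -151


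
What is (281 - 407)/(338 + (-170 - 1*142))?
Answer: -63/13 ≈ -4.8462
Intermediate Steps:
(281 - 407)/(338 + (-170 - 1*142)) = -126/(338 + (-170 - 142)) = -126/(338 - 312) = -126/26 = -126*1/26 = -63/13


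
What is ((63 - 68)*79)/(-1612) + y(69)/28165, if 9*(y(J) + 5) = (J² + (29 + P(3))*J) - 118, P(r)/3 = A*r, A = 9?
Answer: 119773631/408617820 ≈ 0.29312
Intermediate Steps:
P(r) = 27*r (P(r) = 3*(9*r) = 27*r)
y(J) = -163/9 + J²/9 + 110*J/9 (y(J) = -5 + ((J² + (29 + 27*3)*J) - 118)/9 = -5 + ((J² + (29 + 81)*J) - 118)/9 = -5 + ((J² + 110*J) - 118)/9 = -5 + (-118 + J² + 110*J)/9 = -5 + (-118/9 + J²/9 + 110*J/9) = -163/9 + J²/9 + 110*J/9)
((63 - 68)*79)/(-1612) + y(69)/28165 = ((63 - 68)*79)/(-1612) + (-163/9 + (⅑)*69² + (110/9)*69)/28165 = -5*79*(-1/1612) + (-163/9 + (⅑)*4761 + 2530/3)*(1/28165) = -395*(-1/1612) + (-163/9 + 529 + 2530/3)*(1/28165) = 395/1612 + (12188/9)*(1/28165) = 395/1612 + 12188/253485 = 119773631/408617820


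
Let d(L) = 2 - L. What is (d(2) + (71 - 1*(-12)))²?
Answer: 6889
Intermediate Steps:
(d(2) + (71 - 1*(-12)))² = ((2 - 1*2) + (71 - 1*(-12)))² = ((2 - 2) + (71 + 12))² = (0 + 83)² = 83² = 6889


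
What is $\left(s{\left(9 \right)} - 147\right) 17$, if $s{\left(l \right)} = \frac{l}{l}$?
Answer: $-2482$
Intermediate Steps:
$s{\left(l \right)} = 1$
$\left(s{\left(9 \right)} - 147\right) 17 = \left(1 - 147\right) 17 = \left(-146\right) 17 = -2482$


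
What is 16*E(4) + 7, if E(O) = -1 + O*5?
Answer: 311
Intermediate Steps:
E(O) = -1 + 5*O
16*E(4) + 7 = 16*(-1 + 5*4) + 7 = 16*(-1 + 20) + 7 = 16*19 + 7 = 304 + 7 = 311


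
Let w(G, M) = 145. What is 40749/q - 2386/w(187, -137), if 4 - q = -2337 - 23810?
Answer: -18829227/1263965 ≈ -14.897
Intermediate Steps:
q = 26151 (q = 4 - (-2337 - 23810) = 4 - 1*(-26147) = 4 + 26147 = 26151)
40749/q - 2386/w(187, -137) = 40749/26151 - 2386/145 = 40749*(1/26151) - 2386*1/145 = 13583/8717 - 2386/145 = -18829227/1263965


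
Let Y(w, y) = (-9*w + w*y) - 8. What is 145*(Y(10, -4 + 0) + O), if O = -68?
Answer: -29870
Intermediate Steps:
Y(w, y) = -8 - 9*w + w*y
145*(Y(10, -4 + 0) + O) = 145*((-8 - 9*10 + 10*(-4 + 0)) - 68) = 145*((-8 - 90 + 10*(-4)) - 68) = 145*((-8 - 90 - 40) - 68) = 145*(-138 - 68) = 145*(-206) = -29870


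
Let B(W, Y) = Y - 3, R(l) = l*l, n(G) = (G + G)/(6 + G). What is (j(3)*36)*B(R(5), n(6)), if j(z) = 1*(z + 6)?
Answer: -648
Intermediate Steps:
n(G) = 2*G/(6 + G) (n(G) = (2*G)/(6 + G) = 2*G/(6 + G))
R(l) = l²
j(z) = 6 + z (j(z) = 1*(6 + z) = 6 + z)
B(W, Y) = -3 + Y
(j(3)*36)*B(R(5), n(6)) = ((6 + 3)*36)*(-3 + 2*6/(6 + 6)) = (9*36)*(-3 + 2*6/12) = 324*(-3 + 2*6*(1/12)) = 324*(-3 + 1) = 324*(-2) = -648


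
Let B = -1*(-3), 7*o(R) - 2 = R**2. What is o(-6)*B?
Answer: 114/7 ≈ 16.286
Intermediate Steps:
o(R) = 2/7 + R**2/7
B = 3
o(-6)*B = (2/7 + (1/7)*(-6)**2)*3 = (2/7 + (1/7)*36)*3 = (2/7 + 36/7)*3 = (38/7)*3 = 114/7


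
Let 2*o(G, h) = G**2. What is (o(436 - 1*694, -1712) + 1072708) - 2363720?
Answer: -1257730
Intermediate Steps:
o(G, h) = G**2/2
(o(436 - 1*694, -1712) + 1072708) - 2363720 = ((436 - 1*694)**2/2 + 1072708) - 2363720 = ((436 - 694)**2/2 + 1072708) - 2363720 = ((1/2)*(-258)**2 + 1072708) - 2363720 = ((1/2)*66564 + 1072708) - 2363720 = (33282 + 1072708) - 2363720 = 1105990 - 2363720 = -1257730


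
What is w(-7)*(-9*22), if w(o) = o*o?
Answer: -9702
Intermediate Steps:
w(o) = o²
w(-7)*(-9*22) = (-7)²*(-9*22) = 49*(-198) = -9702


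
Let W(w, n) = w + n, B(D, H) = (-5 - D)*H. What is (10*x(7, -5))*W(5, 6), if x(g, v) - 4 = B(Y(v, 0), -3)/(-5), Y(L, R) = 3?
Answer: -88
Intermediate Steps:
B(D, H) = H*(-5 - D)
W(w, n) = n + w
x(g, v) = -4/5 (x(g, v) = 4 - 1*(-3)*(5 + 3)/(-5) = 4 - 1*(-3)*8*(-1/5) = 4 + 24*(-1/5) = 4 - 24/5 = -4/5)
(10*x(7, -5))*W(5, 6) = (10*(-4/5))*(6 + 5) = -8*11 = -88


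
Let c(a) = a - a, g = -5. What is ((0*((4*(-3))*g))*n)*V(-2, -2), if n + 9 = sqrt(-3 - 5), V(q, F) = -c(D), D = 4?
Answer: 0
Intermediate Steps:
c(a) = 0
V(q, F) = 0 (V(q, F) = -1*0 = 0)
n = -9 + 2*I*sqrt(2) (n = -9 + sqrt(-3 - 5) = -9 + sqrt(-8) = -9 + 2*I*sqrt(2) ≈ -9.0 + 2.8284*I)
((0*((4*(-3))*g))*n)*V(-2, -2) = ((0*((4*(-3))*(-5)))*(-9 + 2*I*sqrt(2)))*0 = ((0*(-12*(-5)))*(-9 + 2*I*sqrt(2)))*0 = ((0*60)*(-9 + 2*I*sqrt(2)))*0 = (0*(-9 + 2*I*sqrt(2)))*0 = 0*0 = 0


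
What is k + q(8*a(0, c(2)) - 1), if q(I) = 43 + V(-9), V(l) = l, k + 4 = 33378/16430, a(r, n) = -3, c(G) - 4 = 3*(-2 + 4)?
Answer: 263139/8215 ≈ 32.031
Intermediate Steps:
c(G) = 10 (c(G) = 4 + 3*(-2 + 4) = 4 + 3*2 = 4 + 6 = 10)
k = -16171/8215 (k = -4 + 33378/16430 = -4 + 33378*(1/16430) = -4 + 16689/8215 = -16171/8215 ≈ -1.9685)
q(I) = 34 (q(I) = 43 - 9 = 34)
k + q(8*a(0, c(2)) - 1) = -16171/8215 + 34 = 263139/8215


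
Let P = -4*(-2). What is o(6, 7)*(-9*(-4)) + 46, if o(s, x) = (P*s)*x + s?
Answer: 12358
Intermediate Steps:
P = 8
o(s, x) = s + 8*s*x (o(s, x) = (8*s)*x + s = 8*s*x + s = s + 8*s*x)
o(6, 7)*(-9*(-4)) + 46 = (6*(1 + 8*7))*(-9*(-4)) + 46 = (6*(1 + 56))*36 + 46 = (6*57)*36 + 46 = 342*36 + 46 = 12312 + 46 = 12358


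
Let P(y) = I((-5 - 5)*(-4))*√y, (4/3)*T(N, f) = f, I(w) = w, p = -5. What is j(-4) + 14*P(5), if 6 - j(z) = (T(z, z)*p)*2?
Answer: -24 + 560*√5 ≈ 1228.2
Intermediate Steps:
T(N, f) = 3*f/4
P(y) = 40*√y (P(y) = ((-5 - 5)*(-4))*√y = (-10*(-4))*√y = 40*√y)
j(z) = 6 + 15*z/2 (j(z) = 6 - (3*z/4)*(-5)*2 = 6 - (-15*z/4)*2 = 6 - (-15)*z/2 = 6 + 15*z/2)
j(-4) + 14*P(5) = (6 + (15/2)*(-4)) + 14*(40*√5) = (6 - 30) + 560*√5 = -24 + 560*√5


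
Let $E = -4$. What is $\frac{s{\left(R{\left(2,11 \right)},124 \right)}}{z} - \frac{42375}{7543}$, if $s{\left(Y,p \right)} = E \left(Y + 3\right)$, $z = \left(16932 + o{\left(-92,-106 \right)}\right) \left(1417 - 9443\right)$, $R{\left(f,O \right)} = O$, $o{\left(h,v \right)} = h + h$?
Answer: $- \frac{712002960824}{126740737033} \approx -5.6178$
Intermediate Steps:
$o{\left(h,v \right)} = 2 h$
$z = -134419448$ ($z = \left(16932 + 2 \left(-92\right)\right) \left(1417 - 9443\right) = \left(16932 - 184\right) \left(-8026\right) = 16748 \left(-8026\right) = -134419448$)
$s{\left(Y,p \right)} = -12 - 4 Y$ ($s{\left(Y,p \right)} = - 4 \left(Y + 3\right) = - 4 \left(3 + Y\right) = -12 - 4 Y$)
$\frac{s{\left(R{\left(2,11 \right)},124 \right)}}{z} - \frac{42375}{7543} = \frac{-12 - 44}{-134419448} - \frac{42375}{7543} = \left(-12 - 44\right) \left(- \frac{1}{134419448}\right) - \frac{42375}{7543} = \left(-56\right) \left(- \frac{1}{134419448}\right) - \frac{42375}{7543} = \frac{7}{16802431} - \frac{42375}{7543} = - \frac{712002960824}{126740737033}$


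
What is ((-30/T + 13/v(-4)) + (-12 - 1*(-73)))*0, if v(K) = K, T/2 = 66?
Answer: 0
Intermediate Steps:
T = 132 (T = 2*66 = 132)
((-30/T + 13/v(-4)) + (-12 - 1*(-73)))*0 = ((-30/132 + 13/(-4)) + (-12 - 1*(-73)))*0 = ((-30*1/132 + 13*(-1/4)) + (-12 + 73))*0 = ((-5/22 - 13/4) + 61)*0 = (-153/44 + 61)*0 = (2531/44)*0 = 0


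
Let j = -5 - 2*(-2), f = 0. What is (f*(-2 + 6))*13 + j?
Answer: -1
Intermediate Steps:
j = -1 (j = -5 + 4 = -1)
(f*(-2 + 6))*13 + j = (0*(-2 + 6))*13 - 1 = (0*4)*13 - 1 = 0*13 - 1 = 0 - 1 = -1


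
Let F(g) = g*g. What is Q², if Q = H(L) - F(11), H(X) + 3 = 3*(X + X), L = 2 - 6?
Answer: 21904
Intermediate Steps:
L = -4
H(X) = -3 + 6*X (H(X) = -3 + 3*(X + X) = -3 + 3*(2*X) = -3 + 6*X)
F(g) = g²
Q = -148 (Q = (-3 + 6*(-4)) - 1*11² = (-3 - 24) - 1*121 = -27 - 121 = -148)
Q² = (-148)² = 21904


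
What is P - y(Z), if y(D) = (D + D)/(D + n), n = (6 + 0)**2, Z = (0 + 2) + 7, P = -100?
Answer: -502/5 ≈ -100.40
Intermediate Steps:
Z = 9 (Z = 2 + 7 = 9)
n = 36 (n = 6**2 = 36)
y(D) = 2*D/(36 + D) (y(D) = (D + D)/(D + 36) = (2*D)/(36 + D) = 2*D/(36 + D))
P - y(Z) = -100 - 2*9/(36 + 9) = -100 - 2*9/45 = -100 - 1*2/5 = -100 - 2/5 = -502/5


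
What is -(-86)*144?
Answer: 12384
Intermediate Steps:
-(-86)*144 = -1*(-12384) = 12384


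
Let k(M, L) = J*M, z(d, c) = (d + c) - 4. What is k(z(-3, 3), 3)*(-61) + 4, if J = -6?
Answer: -1460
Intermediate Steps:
z(d, c) = -4 + c + d (z(d, c) = (c + d) - 4 = -4 + c + d)
k(M, L) = -6*M
k(z(-3, 3), 3)*(-61) + 4 = -6*(-4 + 3 - 3)*(-61) + 4 = -6*(-4)*(-61) + 4 = 24*(-61) + 4 = -1464 + 4 = -1460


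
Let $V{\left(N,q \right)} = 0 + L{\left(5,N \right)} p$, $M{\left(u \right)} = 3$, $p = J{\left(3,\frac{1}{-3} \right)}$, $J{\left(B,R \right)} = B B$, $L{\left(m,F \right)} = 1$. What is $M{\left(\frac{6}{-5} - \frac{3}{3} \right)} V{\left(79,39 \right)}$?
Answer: $27$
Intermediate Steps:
$J{\left(B,R \right)} = B^{2}$
$p = 9$ ($p = 3^{2} = 9$)
$V{\left(N,q \right)} = 9$ ($V{\left(N,q \right)} = 0 + 1 \cdot 9 = 0 + 9 = 9$)
$M{\left(\frac{6}{-5} - \frac{3}{3} \right)} V{\left(79,39 \right)} = 3 \cdot 9 = 27$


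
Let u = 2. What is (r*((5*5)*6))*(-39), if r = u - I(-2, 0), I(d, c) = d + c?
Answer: -23400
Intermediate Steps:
I(d, c) = c + d
r = 4 (r = 2 - (0 - 2) = 2 - 1*(-2) = 2 + 2 = 4)
(r*((5*5)*6))*(-39) = (4*((5*5)*6))*(-39) = (4*(25*6))*(-39) = (4*150)*(-39) = 600*(-39) = -23400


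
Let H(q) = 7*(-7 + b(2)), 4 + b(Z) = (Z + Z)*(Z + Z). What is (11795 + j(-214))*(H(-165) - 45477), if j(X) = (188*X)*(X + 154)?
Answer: -110229341030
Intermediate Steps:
j(X) = 188*X*(154 + X) (j(X) = (188*X)*(154 + X) = 188*X*(154 + X))
b(Z) = -4 + 4*Z**2 (b(Z) = -4 + (Z + Z)*(Z + Z) = -4 + (2*Z)*(2*Z) = -4 + 4*Z**2)
H(q) = 35 (H(q) = 7*(-7 + (-4 + 4*2**2)) = 7*(-7 + (-4 + 4*4)) = 7*(-7 + (-4 + 16)) = 7*(-7 + 12) = 7*5 = 35)
(11795 + j(-214))*(H(-165) - 45477) = (11795 + 188*(-214)*(154 - 214))*(35 - 45477) = (11795 + 188*(-214)*(-60))*(-45442) = (11795 + 2413920)*(-45442) = 2425715*(-45442) = -110229341030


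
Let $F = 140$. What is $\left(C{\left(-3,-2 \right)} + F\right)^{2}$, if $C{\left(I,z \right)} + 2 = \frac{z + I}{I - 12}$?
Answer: $\frac{172225}{9} \approx 19136.0$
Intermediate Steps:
$C{\left(I,z \right)} = -2 + \frac{I + z}{-12 + I}$ ($C{\left(I,z \right)} = -2 + \frac{z + I}{I - 12} = -2 + \frac{I + z}{-12 + I}$)
$\left(C{\left(-3,-2 \right)} + F\right)^{2} = \left(\frac{24 - 2 - -3}{-12 - 3} + 140\right)^{2} = \left(\frac{24 - 2 + 3}{-15} + 140\right)^{2} = \left(\left(- \frac{1}{15}\right) 25 + 140\right)^{2} = \left(- \frac{5}{3} + 140\right)^{2} = \left(\frac{415}{3}\right)^{2} = \frac{172225}{9}$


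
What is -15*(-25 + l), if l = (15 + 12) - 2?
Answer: 0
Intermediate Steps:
l = 25 (l = 27 - 2 = 25)
-15*(-25 + l) = -15*(-25 + 25) = -15*0 = 0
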